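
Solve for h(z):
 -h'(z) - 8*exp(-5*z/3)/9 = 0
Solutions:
 h(z) = C1 + 8*exp(-5*z/3)/15


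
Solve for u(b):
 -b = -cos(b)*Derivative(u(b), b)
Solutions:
 u(b) = C1 + Integral(b/cos(b), b)


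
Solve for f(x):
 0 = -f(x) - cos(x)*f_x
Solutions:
 f(x) = C1*sqrt(sin(x) - 1)/sqrt(sin(x) + 1)


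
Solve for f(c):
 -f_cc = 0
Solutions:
 f(c) = C1 + C2*c


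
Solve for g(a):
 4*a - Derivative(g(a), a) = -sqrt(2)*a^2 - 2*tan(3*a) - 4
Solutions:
 g(a) = C1 + sqrt(2)*a^3/3 + 2*a^2 + 4*a - 2*log(cos(3*a))/3


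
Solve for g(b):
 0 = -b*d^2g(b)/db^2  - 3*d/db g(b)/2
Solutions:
 g(b) = C1 + C2/sqrt(b)


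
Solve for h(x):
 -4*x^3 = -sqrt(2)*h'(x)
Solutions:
 h(x) = C1 + sqrt(2)*x^4/2


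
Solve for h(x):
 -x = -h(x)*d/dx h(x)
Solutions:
 h(x) = -sqrt(C1 + x^2)
 h(x) = sqrt(C1 + x^2)


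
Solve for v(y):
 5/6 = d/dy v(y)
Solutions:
 v(y) = C1 + 5*y/6


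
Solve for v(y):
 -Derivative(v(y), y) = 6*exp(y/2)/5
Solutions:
 v(y) = C1 - 12*exp(y/2)/5


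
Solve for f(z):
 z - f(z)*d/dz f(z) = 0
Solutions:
 f(z) = -sqrt(C1 + z^2)
 f(z) = sqrt(C1 + z^2)


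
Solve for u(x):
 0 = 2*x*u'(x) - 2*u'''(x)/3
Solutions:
 u(x) = C1 + Integral(C2*airyai(3^(1/3)*x) + C3*airybi(3^(1/3)*x), x)


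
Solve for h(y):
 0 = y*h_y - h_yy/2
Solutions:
 h(y) = C1 + C2*erfi(y)


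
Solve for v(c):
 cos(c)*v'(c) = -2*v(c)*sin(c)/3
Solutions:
 v(c) = C1*cos(c)^(2/3)


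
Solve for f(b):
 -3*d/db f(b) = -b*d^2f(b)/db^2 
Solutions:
 f(b) = C1 + C2*b^4


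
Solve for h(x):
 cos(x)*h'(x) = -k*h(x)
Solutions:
 h(x) = C1*exp(k*(log(sin(x) - 1) - log(sin(x) + 1))/2)


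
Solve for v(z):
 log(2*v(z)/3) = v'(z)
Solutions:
 -Integral(1/(log(_y) - log(3) + log(2)), (_y, v(z))) = C1 - z


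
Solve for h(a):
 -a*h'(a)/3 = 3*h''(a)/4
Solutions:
 h(a) = C1 + C2*erf(sqrt(2)*a/3)


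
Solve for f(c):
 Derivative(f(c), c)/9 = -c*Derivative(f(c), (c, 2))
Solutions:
 f(c) = C1 + C2*c^(8/9)


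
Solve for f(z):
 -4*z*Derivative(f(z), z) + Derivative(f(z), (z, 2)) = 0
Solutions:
 f(z) = C1 + C2*erfi(sqrt(2)*z)


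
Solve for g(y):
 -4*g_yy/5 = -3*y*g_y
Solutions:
 g(y) = C1 + C2*erfi(sqrt(30)*y/4)


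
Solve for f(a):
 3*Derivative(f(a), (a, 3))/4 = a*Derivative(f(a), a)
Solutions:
 f(a) = C1 + Integral(C2*airyai(6^(2/3)*a/3) + C3*airybi(6^(2/3)*a/3), a)


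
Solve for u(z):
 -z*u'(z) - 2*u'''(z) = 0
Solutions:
 u(z) = C1 + Integral(C2*airyai(-2^(2/3)*z/2) + C3*airybi(-2^(2/3)*z/2), z)


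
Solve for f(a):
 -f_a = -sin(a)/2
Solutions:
 f(a) = C1 - cos(a)/2


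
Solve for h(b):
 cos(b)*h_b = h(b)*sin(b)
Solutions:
 h(b) = C1/cos(b)


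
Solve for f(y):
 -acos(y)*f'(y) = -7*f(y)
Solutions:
 f(y) = C1*exp(7*Integral(1/acos(y), y))


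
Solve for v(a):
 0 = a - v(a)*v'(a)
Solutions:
 v(a) = -sqrt(C1 + a^2)
 v(a) = sqrt(C1 + a^2)


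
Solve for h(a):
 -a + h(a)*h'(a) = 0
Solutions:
 h(a) = -sqrt(C1 + a^2)
 h(a) = sqrt(C1 + a^2)


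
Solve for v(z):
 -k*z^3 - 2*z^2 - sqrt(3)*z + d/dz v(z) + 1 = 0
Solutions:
 v(z) = C1 + k*z^4/4 + 2*z^3/3 + sqrt(3)*z^2/2 - z


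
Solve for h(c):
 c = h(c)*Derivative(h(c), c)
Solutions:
 h(c) = -sqrt(C1 + c^2)
 h(c) = sqrt(C1 + c^2)


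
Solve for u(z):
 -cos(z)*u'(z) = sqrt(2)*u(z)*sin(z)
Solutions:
 u(z) = C1*cos(z)^(sqrt(2))


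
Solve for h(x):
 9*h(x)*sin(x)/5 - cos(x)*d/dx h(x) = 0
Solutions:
 h(x) = C1/cos(x)^(9/5)


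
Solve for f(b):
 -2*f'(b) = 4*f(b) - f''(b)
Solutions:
 f(b) = C1*exp(b*(1 - sqrt(5))) + C2*exp(b*(1 + sqrt(5)))


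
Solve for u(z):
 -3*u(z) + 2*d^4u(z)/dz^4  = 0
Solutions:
 u(z) = C1*exp(-2^(3/4)*3^(1/4)*z/2) + C2*exp(2^(3/4)*3^(1/4)*z/2) + C3*sin(2^(3/4)*3^(1/4)*z/2) + C4*cos(2^(3/4)*3^(1/4)*z/2)


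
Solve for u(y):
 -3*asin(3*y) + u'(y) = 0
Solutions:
 u(y) = C1 + 3*y*asin(3*y) + sqrt(1 - 9*y^2)


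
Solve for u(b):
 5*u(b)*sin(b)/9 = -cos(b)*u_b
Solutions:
 u(b) = C1*cos(b)^(5/9)


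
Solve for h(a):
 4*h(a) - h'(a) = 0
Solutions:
 h(a) = C1*exp(4*a)


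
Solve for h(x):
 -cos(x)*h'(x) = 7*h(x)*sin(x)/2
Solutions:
 h(x) = C1*cos(x)^(7/2)


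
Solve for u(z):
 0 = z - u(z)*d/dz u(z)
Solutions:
 u(z) = -sqrt(C1 + z^2)
 u(z) = sqrt(C1 + z^2)


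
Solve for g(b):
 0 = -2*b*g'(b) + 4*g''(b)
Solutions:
 g(b) = C1 + C2*erfi(b/2)


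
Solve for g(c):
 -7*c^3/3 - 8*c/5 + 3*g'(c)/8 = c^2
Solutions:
 g(c) = C1 + 14*c^4/9 + 8*c^3/9 + 32*c^2/15


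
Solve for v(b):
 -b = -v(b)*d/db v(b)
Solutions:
 v(b) = -sqrt(C1 + b^2)
 v(b) = sqrt(C1 + b^2)


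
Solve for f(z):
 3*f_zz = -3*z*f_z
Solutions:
 f(z) = C1 + C2*erf(sqrt(2)*z/2)


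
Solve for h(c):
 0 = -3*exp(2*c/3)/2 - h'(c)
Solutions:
 h(c) = C1 - 9*exp(2*c/3)/4


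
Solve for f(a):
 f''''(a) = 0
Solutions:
 f(a) = C1 + C2*a + C3*a^2 + C4*a^3


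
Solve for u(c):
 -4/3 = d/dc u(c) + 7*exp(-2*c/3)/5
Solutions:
 u(c) = C1 - 4*c/3 + 21*exp(-2*c/3)/10


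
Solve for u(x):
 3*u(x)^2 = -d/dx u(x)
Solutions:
 u(x) = 1/(C1 + 3*x)


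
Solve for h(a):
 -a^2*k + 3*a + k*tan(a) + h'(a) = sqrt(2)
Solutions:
 h(a) = C1 + a^3*k/3 - 3*a^2/2 + sqrt(2)*a + k*log(cos(a))


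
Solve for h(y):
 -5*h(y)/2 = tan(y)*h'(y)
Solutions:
 h(y) = C1/sin(y)^(5/2)


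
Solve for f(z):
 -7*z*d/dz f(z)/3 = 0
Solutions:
 f(z) = C1


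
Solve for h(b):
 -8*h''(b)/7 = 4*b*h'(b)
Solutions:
 h(b) = C1 + C2*erf(sqrt(7)*b/2)


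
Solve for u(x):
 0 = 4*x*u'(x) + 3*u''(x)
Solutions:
 u(x) = C1 + C2*erf(sqrt(6)*x/3)


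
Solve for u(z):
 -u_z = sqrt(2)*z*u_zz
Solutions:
 u(z) = C1 + C2*z^(1 - sqrt(2)/2)


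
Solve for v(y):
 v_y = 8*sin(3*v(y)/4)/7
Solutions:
 -8*y/7 + 2*log(cos(3*v(y)/4) - 1)/3 - 2*log(cos(3*v(y)/4) + 1)/3 = C1


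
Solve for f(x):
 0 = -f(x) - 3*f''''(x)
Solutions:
 f(x) = (C1*sin(sqrt(2)*3^(3/4)*x/6) + C2*cos(sqrt(2)*3^(3/4)*x/6))*exp(-sqrt(2)*3^(3/4)*x/6) + (C3*sin(sqrt(2)*3^(3/4)*x/6) + C4*cos(sqrt(2)*3^(3/4)*x/6))*exp(sqrt(2)*3^(3/4)*x/6)


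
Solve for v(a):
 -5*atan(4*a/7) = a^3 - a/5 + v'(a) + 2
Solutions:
 v(a) = C1 - a^4/4 + a^2/10 - 5*a*atan(4*a/7) - 2*a + 35*log(16*a^2 + 49)/8


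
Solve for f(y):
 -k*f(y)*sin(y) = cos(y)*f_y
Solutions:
 f(y) = C1*exp(k*log(cos(y)))


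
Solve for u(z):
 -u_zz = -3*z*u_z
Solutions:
 u(z) = C1 + C2*erfi(sqrt(6)*z/2)


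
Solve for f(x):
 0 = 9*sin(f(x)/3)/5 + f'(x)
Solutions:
 9*x/5 + 3*log(cos(f(x)/3) - 1)/2 - 3*log(cos(f(x)/3) + 1)/2 = C1


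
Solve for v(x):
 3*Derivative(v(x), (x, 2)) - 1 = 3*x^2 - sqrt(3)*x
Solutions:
 v(x) = C1 + C2*x + x^4/12 - sqrt(3)*x^3/18 + x^2/6


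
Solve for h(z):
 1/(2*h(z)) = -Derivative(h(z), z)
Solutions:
 h(z) = -sqrt(C1 - z)
 h(z) = sqrt(C1 - z)


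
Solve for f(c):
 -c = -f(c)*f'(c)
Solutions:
 f(c) = -sqrt(C1 + c^2)
 f(c) = sqrt(C1 + c^2)


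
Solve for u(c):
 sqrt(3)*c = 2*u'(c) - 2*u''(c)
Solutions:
 u(c) = C1 + C2*exp(c) + sqrt(3)*c^2/4 + sqrt(3)*c/2


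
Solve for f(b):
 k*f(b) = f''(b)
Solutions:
 f(b) = C1*exp(-b*sqrt(k)) + C2*exp(b*sqrt(k))


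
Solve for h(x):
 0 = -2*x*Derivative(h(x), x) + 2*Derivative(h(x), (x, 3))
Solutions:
 h(x) = C1 + Integral(C2*airyai(x) + C3*airybi(x), x)


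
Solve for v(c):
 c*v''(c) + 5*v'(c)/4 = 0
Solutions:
 v(c) = C1 + C2/c^(1/4)


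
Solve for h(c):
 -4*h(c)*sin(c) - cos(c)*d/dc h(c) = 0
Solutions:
 h(c) = C1*cos(c)^4


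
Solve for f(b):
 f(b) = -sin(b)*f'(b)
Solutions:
 f(b) = C1*sqrt(cos(b) + 1)/sqrt(cos(b) - 1)


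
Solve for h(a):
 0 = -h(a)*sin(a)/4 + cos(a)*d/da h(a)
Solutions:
 h(a) = C1/cos(a)^(1/4)


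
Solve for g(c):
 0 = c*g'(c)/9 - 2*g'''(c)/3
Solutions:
 g(c) = C1 + Integral(C2*airyai(6^(2/3)*c/6) + C3*airybi(6^(2/3)*c/6), c)


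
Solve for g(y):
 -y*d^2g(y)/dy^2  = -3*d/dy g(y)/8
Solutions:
 g(y) = C1 + C2*y^(11/8)


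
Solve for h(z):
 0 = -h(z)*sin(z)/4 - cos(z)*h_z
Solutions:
 h(z) = C1*cos(z)^(1/4)


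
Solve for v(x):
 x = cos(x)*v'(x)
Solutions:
 v(x) = C1 + Integral(x/cos(x), x)


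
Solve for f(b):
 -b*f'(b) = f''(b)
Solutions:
 f(b) = C1 + C2*erf(sqrt(2)*b/2)


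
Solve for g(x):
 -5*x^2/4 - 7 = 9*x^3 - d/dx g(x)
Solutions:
 g(x) = C1 + 9*x^4/4 + 5*x^3/12 + 7*x


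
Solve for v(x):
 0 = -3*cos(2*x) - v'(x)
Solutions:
 v(x) = C1 - 3*sin(2*x)/2


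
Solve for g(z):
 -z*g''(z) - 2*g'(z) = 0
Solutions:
 g(z) = C1 + C2/z


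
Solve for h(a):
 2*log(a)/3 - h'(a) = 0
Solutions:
 h(a) = C1 + 2*a*log(a)/3 - 2*a/3


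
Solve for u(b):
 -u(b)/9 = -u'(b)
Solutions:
 u(b) = C1*exp(b/9)


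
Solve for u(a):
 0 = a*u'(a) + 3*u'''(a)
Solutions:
 u(a) = C1 + Integral(C2*airyai(-3^(2/3)*a/3) + C3*airybi(-3^(2/3)*a/3), a)


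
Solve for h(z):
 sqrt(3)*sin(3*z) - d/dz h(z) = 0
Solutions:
 h(z) = C1 - sqrt(3)*cos(3*z)/3


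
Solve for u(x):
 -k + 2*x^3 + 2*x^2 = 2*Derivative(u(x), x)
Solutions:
 u(x) = C1 - k*x/2 + x^4/4 + x^3/3


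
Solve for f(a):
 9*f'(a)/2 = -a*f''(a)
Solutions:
 f(a) = C1 + C2/a^(7/2)


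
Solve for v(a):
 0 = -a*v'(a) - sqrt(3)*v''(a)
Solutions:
 v(a) = C1 + C2*erf(sqrt(2)*3^(3/4)*a/6)


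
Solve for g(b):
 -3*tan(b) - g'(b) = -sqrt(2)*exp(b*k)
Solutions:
 g(b) = C1 + sqrt(2)*Piecewise((exp(b*k)/k, Ne(k, 0)), (b, True)) + 3*log(cos(b))


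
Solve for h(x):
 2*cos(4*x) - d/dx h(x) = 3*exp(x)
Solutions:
 h(x) = C1 - 3*exp(x) + sin(4*x)/2


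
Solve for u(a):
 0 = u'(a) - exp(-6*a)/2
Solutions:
 u(a) = C1 - exp(-6*a)/12


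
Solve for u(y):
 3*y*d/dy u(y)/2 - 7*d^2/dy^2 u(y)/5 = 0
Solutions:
 u(y) = C1 + C2*erfi(sqrt(105)*y/14)


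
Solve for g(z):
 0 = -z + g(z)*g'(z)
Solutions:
 g(z) = -sqrt(C1 + z^2)
 g(z) = sqrt(C1 + z^2)


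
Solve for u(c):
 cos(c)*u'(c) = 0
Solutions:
 u(c) = C1


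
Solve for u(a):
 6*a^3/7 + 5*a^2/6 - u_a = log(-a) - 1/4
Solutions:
 u(a) = C1 + 3*a^4/14 + 5*a^3/18 - a*log(-a) + 5*a/4


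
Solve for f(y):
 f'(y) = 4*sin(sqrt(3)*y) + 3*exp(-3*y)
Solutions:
 f(y) = C1 - 4*sqrt(3)*cos(sqrt(3)*y)/3 - exp(-3*y)


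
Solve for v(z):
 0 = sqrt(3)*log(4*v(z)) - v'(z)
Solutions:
 -sqrt(3)*Integral(1/(log(_y) + 2*log(2)), (_y, v(z)))/3 = C1 - z


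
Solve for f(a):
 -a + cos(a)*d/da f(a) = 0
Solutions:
 f(a) = C1 + Integral(a/cos(a), a)


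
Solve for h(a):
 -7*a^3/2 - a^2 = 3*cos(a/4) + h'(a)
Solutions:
 h(a) = C1 - 7*a^4/8 - a^3/3 - 12*sin(a/4)


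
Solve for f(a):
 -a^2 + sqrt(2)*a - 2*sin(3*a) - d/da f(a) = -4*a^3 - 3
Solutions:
 f(a) = C1 + a^4 - a^3/3 + sqrt(2)*a^2/2 + 3*a + 2*cos(3*a)/3


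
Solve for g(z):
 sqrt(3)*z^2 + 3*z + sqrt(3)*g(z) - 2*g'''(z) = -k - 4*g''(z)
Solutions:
 g(z) = C1*exp(z*(-2^(1/3)*(32 + 27*sqrt(3) + sqrt(-1024 + (32 + 27*sqrt(3))^2))^(1/3) - 8*2^(2/3)/(32 + 27*sqrt(3) + sqrt(-1024 + (32 + 27*sqrt(3))^2))^(1/3) + 8)/12)*sin(2^(1/3)*sqrt(3)*z*(-(32 + 27*sqrt(3) + sqrt(-1024 + (32 + 27*sqrt(3))^2))^(1/3) + 8*2^(1/3)/(32 + 27*sqrt(3) + sqrt(-1024 + (32 + 27*sqrt(3))^2))^(1/3))/12) + C2*exp(z*(-2^(1/3)*(32 + 27*sqrt(3) + sqrt(-1024 + (32 + 27*sqrt(3))^2))^(1/3) - 8*2^(2/3)/(32 + 27*sqrt(3) + sqrt(-1024 + (32 + 27*sqrt(3))^2))^(1/3) + 8)/12)*cos(2^(1/3)*sqrt(3)*z*(-(32 + 27*sqrt(3) + sqrt(-1024 + (32 + 27*sqrt(3))^2))^(1/3) + 8*2^(1/3)/(32 + 27*sqrt(3) + sqrt(-1024 + (32 + 27*sqrt(3))^2))^(1/3))/12) + C3*exp(z*(8*2^(2/3)/(32 + 27*sqrt(3) + sqrt(-1024 + (32 + 27*sqrt(3))^2))^(1/3) + 4 + 2^(1/3)*(32 + 27*sqrt(3) + sqrt(-1024 + (32 + 27*sqrt(3))^2))^(1/3))/6) - sqrt(3)*k/3 - z^2 - sqrt(3)*z + 8*sqrt(3)/3


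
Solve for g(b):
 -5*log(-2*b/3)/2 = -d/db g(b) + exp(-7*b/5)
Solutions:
 g(b) = C1 + 5*b*log(-b)/2 + 5*b*(-log(3) - 1 + log(2))/2 - 5*exp(-7*b/5)/7


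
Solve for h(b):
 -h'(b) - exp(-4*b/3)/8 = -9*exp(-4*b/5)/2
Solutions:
 h(b) = C1 + 3*exp(-4*b/3)/32 - 45*exp(-4*b/5)/8


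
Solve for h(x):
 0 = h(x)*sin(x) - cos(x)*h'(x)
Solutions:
 h(x) = C1/cos(x)


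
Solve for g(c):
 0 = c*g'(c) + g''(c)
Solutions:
 g(c) = C1 + C2*erf(sqrt(2)*c/2)


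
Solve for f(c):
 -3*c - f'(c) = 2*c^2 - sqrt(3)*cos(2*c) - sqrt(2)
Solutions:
 f(c) = C1 - 2*c^3/3 - 3*c^2/2 + sqrt(2)*c + sqrt(3)*sin(2*c)/2


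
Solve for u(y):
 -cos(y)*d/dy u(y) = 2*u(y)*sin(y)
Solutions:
 u(y) = C1*cos(y)^2


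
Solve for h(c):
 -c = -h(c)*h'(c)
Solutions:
 h(c) = -sqrt(C1 + c^2)
 h(c) = sqrt(C1 + c^2)


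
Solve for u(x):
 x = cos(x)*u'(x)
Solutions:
 u(x) = C1 + Integral(x/cos(x), x)


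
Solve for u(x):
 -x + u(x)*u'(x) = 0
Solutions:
 u(x) = -sqrt(C1 + x^2)
 u(x) = sqrt(C1 + x^2)


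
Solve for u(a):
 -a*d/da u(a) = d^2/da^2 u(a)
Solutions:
 u(a) = C1 + C2*erf(sqrt(2)*a/2)


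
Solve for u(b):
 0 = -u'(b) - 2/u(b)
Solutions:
 u(b) = -sqrt(C1 - 4*b)
 u(b) = sqrt(C1 - 4*b)


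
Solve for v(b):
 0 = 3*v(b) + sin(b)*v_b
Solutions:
 v(b) = C1*(cos(b) + 1)^(3/2)/(cos(b) - 1)^(3/2)


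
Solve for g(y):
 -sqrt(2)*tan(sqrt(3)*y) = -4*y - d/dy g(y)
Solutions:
 g(y) = C1 - 2*y^2 - sqrt(6)*log(cos(sqrt(3)*y))/3


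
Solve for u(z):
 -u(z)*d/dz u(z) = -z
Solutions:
 u(z) = -sqrt(C1 + z^2)
 u(z) = sqrt(C1 + z^2)


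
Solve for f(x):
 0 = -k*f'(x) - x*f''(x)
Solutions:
 f(x) = C1 + x^(1 - re(k))*(C2*sin(log(x)*Abs(im(k))) + C3*cos(log(x)*im(k)))


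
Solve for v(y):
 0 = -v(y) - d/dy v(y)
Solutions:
 v(y) = C1*exp(-y)


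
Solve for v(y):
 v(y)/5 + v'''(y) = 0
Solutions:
 v(y) = C3*exp(-5^(2/3)*y/5) + (C1*sin(sqrt(3)*5^(2/3)*y/10) + C2*cos(sqrt(3)*5^(2/3)*y/10))*exp(5^(2/3)*y/10)


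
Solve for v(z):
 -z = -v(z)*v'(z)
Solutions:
 v(z) = -sqrt(C1 + z^2)
 v(z) = sqrt(C1 + z^2)


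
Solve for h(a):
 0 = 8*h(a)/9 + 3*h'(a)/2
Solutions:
 h(a) = C1*exp(-16*a/27)


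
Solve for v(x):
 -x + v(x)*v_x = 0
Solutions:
 v(x) = -sqrt(C1 + x^2)
 v(x) = sqrt(C1 + x^2)


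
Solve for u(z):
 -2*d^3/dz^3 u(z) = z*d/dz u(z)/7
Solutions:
 u(z) = C1 + Integral(C2*airyai(-14^(2/3)*z/14) + C3*airybi(-14^(2/3)*z/14), z)


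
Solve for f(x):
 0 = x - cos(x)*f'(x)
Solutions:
 f(x) = C1 + Integral(x/cos(x), x)


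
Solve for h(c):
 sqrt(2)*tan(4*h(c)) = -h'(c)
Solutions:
 h(c) = -asin(C1*exp(-4*sqrt(2)*c))/4 + pi/4
 h(c) = asin(C1*exp(-4*sqrt(2)*c))/4


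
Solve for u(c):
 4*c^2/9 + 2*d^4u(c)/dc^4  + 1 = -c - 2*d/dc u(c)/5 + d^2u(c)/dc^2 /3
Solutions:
 u(c) = C1 + C2*exp(c*(5*20^(1/3)/(sqrt(2866) + 54)^(1/3) + 50^(1/3)*(sqrt(2866) + 54)^(1/3))/60)*sin(sqrt(3)*c*(-50^(1/3)*(sqrt(2866) + 54)^(1/3) + 5*20^(1/3)/(sqrt(2866) + 54)^(1/3))/60) + C3*exp(c*(5*20^(1/3)/(sqrt(2866) + 54)^(1/3) + 50^(1/3)*(sqrt(2866) + 54)^(1/3))/60)*cos(sqrt(3)*c*(-50^(1/3)*(sqrt(2866) + 54)^(1/3) + 5*20^(1/3)/(sqrt(2866) + 54)^(1/3))/60) + C4*exp(-c*(5*20^(1/3)/(sqrt(2866) + 54)^(1/3) + 50^(1/3)*(sqrt(2866) + 54)^(1/3))/30) - 10*c^3/27 - 235*c^2/108 - 1985*c/324


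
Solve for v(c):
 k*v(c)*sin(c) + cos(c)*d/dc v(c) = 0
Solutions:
 v(c) = C1*exp(k*log(cos(c)))


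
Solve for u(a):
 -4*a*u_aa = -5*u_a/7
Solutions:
 u(a) = C1 + C2*a^(33/28)


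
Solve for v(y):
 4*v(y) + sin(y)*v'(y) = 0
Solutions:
 v(y) = C1*(cos(y)^2 + 2*cos(y) + 1)/(cos(y)^2 - 2*cos(y) + 1)


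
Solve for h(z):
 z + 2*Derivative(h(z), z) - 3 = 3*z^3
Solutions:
 h(z) = C1 + 3*z^4/8 - z^2/4 + 3*z/2


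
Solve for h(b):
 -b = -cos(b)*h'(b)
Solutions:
 h(b) = C1 + Integral(b/cos(b), b)


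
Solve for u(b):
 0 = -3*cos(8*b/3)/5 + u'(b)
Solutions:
 u(b) = C1 + 9*sin(8*b/3)/40


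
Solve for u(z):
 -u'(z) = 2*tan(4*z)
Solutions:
 u(z) = C1 + log(cos(4*z))/2


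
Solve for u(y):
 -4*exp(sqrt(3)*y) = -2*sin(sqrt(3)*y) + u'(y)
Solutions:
 u(y) = C1 - 4*sqrt(3)*exp(sqrt(3)*y)/3 - 2*sqrt(3)*cos(sqrt(3)*y)/3


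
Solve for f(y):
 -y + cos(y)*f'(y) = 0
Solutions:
 f(y) = C1 + Integral(y/cos(y), y)


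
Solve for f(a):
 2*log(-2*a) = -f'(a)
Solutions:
 f(a) = C1 - 2*a*log(-a) + 2*a*(1 - log(2))


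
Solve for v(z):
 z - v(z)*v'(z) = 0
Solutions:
 v(z) = -sqrt(C1 + z^2)
 v(z) = sqrt(C1 + z^2)


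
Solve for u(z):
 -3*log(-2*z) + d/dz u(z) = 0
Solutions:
 u(z) = C1 + 3*z*log(-z) + 3*z*(-1 + log(2))


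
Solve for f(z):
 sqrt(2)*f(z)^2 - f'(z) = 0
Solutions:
 f(z) = -1/(C1 + sqrt(2)*z)


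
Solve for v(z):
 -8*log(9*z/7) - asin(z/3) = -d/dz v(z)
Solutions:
 v(z) = C1 + 8*z*log(z) + z*asin(z/3) - 8*z*log(7) - 8*z + 16*z*log(3) + sqrt(9 - z^2)


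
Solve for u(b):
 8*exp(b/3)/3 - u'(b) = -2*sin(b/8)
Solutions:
 u(b) = C1 + 8*exp(b/3) - 16*cos(b/8)


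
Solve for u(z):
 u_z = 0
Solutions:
 u(z) = C1


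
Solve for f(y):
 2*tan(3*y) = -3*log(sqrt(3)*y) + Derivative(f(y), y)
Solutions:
 f(y) = C1 + 3*y*log(y) - 3*y + 3*y*log(3)/2 - 2*log(cos(3*y))/3


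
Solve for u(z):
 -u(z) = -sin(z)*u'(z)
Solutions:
 u(z) = C1*sqrt(cos(z) - 1)/sqrt(cos(z) + 1)


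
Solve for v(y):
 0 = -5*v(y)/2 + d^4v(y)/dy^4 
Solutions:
 v(y) = C1*exp(-2^(3/4)*5^(1/4)*y/2) + C2*exp(2^(3/4)*5^(1/4)*y/2) + C3*sin(2^(3/4)*5^(1/4)*y/2) + C4*cos(2^(3/4)*5^(1/4)*y/2)


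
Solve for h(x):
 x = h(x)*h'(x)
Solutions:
 h(x) = -sqrt(C1 + x^2)
 h(x) = sqrt(C1 + x^2)


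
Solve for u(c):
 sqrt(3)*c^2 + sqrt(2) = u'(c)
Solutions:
 u(c) = C1 + sqrt(3)*c^3/3 + sqrt(2)*c


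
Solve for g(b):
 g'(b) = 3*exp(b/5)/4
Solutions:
 g(b) = C1 + 15*exp(b/5)/4


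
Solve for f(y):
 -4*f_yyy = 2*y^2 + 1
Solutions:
 f(y) = C1 + C2*y + C3*y^2 - y^5/120 - y^3/24


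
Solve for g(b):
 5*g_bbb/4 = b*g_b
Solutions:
 g(b) = C1 + Integral(C2*airyai(10^(2/3)*b/5) + C3*airybi(10^(2/3)*b/5), b)


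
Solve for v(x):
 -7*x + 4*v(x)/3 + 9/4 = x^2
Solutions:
 v(x) = 3*x^2/4 + 21*x/4 - 27/16


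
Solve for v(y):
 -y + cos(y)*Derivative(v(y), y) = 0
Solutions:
 v(y) = C1 + Integral(y/cos(y), y)


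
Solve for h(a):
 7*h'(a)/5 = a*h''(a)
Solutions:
 h(a) = C1 + C2*a^(12/5)


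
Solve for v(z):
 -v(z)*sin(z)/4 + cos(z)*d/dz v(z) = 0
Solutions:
 v(z) = C1/cos(z)^(1/4)


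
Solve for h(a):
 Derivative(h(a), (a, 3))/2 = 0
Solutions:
 h(a) = C1 + C2*a + C3*a^2


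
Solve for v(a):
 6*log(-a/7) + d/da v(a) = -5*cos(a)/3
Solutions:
 v(a) = C1 - 6*a*log(-a) + 6*a + 6*a*log(7) - 5*sin(a)/3


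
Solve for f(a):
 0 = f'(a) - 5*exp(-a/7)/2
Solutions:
 f(a) = C1 - 35*exp(-a/7)/2


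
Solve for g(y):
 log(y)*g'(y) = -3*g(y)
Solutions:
 g(y) = C1*exp(-3*li(y))


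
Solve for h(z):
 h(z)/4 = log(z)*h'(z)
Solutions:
 h(z) = C1*exp(li(z)/4)


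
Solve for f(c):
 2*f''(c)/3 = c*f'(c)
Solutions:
 f(c) = C1 + C2*erfi(sqrt(3)*c/2)


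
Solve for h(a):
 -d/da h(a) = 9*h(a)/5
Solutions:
 h(a) = C1*exp(-9*a/5)


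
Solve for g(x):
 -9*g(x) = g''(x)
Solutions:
 g(x) = C1*sin(3*x) + C2*cos(3*x)


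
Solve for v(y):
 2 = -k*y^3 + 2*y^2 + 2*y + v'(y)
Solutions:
 v(y) = C1 + k*y^4/4 - 2*y^3/3 - y^2 + 2*y


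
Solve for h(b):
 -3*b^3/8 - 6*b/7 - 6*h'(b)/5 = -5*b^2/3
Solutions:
 h(b) = C1 - 5*b^4/64 + 25*b^3/54 - 5*b^2/14


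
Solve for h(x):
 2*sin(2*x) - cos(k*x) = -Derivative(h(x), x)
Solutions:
 h(x) = C1 + cos(2*x) + sin(k*x)/k


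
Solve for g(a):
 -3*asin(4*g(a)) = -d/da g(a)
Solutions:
 Integral(1/asin(4*_y), (_y, g(a))) = C1 + 3*a


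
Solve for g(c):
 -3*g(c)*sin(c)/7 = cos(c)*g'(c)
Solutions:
 g(c) = C1*cos(c)^(3/7)


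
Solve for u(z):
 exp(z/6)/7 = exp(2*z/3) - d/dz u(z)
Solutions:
 u(z) = C1 - 6*exp(z/6)/7 + 3*exp(2*z/3)/2


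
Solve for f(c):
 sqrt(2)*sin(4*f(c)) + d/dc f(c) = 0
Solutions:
 f(c) = -acos((-C1 - exp(8*sqrt(2)*c))/(C1 - exp(8*sqrt(2)*c)))/4 + pi/2
 f(c) = acos((-C1 - exp(8*sqrt(2)*c))/(C1 - exp(8*sqrt(2)*c)))/4


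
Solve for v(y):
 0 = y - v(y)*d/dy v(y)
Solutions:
 v(y) = -sqrt(C1 + y^2)
 v(y) = sqrt(C1 + y^2)


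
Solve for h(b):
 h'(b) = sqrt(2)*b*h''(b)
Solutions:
 h(b) = C1 + C2*b^(sqrt(2)/2 + 1)


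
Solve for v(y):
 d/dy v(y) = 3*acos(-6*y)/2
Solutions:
 v(y) = C1 + 3*y*acos(-6*y)/2 + sqrt(1 - 36*y^2)/4


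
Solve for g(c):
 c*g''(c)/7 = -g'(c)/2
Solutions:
 g(c) = C1 + C2/c^(5/2)


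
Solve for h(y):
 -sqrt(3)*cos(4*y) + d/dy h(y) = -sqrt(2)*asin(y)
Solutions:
 h(y) = C1 - sqrt(2)*(y*asin(y) + sqrt(1 - y^2)) + sqrt(3)*sin(4*y)/4


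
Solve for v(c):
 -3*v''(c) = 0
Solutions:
 v(c) = C1 + C2*c


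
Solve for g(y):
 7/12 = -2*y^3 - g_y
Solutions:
 g(y) = C1 - y^4/2 - 7*y/12


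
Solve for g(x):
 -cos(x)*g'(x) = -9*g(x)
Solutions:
 g(x) = C1*sqrt(sin(x) + 1)*(sin(x)^4 + 4*sin(x)^3 + 6*sin(x)^2 + 4*sin(x) + 1)/(sqrt(sin(x) - 1)*(sin(x)^4 - 4*sin(x)^3 + 6*sin(x)^2 - 4*sin(x) + 1))


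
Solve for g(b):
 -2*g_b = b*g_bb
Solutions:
 g(b) = C1 + C2/b


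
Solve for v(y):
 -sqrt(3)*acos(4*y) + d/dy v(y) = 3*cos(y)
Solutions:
 v(y) = C1 + sqrt(3)*(y*acos(4*y) - sqrt(1 - 16*y^2)/4) + 3*sin(y)


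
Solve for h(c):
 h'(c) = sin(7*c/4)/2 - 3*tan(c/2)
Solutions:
 h(c) = C1 + 6*log(cos(c/2)) - 2*cos(7*c/4)/7


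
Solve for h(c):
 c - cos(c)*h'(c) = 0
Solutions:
 h(c) = C1 + Integral(c/cos(c), c)


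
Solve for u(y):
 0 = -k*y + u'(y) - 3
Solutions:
 u(y) = C1 + k*y^2/2 + 3*y


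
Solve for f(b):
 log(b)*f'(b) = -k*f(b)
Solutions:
 f(b) = C1*exp(-k*li(b))


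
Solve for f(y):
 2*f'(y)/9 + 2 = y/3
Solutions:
 f(y) = C1 + 3*y^2/4 - 9*y


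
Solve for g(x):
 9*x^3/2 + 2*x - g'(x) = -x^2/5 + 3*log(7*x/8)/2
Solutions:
 g(x) = C1 + 9*x^4/8 + x^3/15 + x^2 - 3*x*log(x)/2 - 2*x*log(7) + x*log(14)/2 + 3*x/2 + 4*x*log(2)


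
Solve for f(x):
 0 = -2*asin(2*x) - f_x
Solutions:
 f(x) = C1 - 2*x*asin(2*x) - sqrt(1 - 4*x^2)


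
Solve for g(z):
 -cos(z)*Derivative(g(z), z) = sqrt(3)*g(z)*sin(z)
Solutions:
 g(z) = C1*cos(z)^(sqrt(3))


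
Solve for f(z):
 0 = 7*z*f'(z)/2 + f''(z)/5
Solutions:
 f(z) = C1 + C2*erf(sqrt(35)*z/2)


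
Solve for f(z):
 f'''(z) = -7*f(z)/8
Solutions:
 f(z) = C3*exp(-7^(1/3)*z/2) + (C1*sin(sqrt(3)*7^(1/3)*z/4) + C2*cos(sqrt(3)*7^(1/3)*z/4))*exp(7^(1/3)*z/4)


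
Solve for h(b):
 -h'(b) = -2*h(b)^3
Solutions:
 h(b) = -sqrt(2)*sqrt(-1/(C1 + 2*b))/2
 h(b) = sqrt(2)*sqrt(-1/(C1 + 2*b))/2


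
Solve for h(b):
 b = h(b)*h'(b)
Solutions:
 h(b) = -sqrt(C1 + b^2)
 h(b) = sqrt(C1 + b^2)


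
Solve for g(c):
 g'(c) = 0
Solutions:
 g(c) = C1


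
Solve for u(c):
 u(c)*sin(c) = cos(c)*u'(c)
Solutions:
 u(c) = C1/cos(c)


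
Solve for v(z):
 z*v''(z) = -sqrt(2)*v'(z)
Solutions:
 v(z) = C1 + C2*z^(1 - sqrt(2))


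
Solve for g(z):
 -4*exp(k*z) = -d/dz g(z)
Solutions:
 g(z) = C1 + 4*exp(k*z)/k


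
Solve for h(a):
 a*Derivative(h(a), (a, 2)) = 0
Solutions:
 h(a) = C1 + C2*a


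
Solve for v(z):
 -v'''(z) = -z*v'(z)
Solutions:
 v(z) = C1 + Integral(C2*airyai(z) + C3*airybi(z), z)


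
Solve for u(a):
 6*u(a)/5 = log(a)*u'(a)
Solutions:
 u(a) = C1*exp(6*li(a)/5)


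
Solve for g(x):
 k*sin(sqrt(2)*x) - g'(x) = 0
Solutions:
 g(x) = C1 - sqrt(2)*k*cos(sqrt(2)*x)/2


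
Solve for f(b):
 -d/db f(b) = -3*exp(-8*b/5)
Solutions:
 f(b) = C1 - 15*exp(-8*b/5)/8


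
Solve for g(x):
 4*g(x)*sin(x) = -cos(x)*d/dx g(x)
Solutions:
 g(x) = C1*cos(x)^4


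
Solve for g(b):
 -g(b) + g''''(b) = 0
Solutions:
 g(b) = C1*exp(-b) + C2*exp(b) + C3*sin(b) + C4*cos(b)


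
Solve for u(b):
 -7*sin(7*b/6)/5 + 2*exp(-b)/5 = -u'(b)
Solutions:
 u(b) = C1 - 6*cos(7*b/6)/5 + 2*exp(-b)/5


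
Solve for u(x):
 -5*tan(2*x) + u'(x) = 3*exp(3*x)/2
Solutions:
 u(x) = C1 + exp(3*x)/2 - 5*log(cos(2*x))/2


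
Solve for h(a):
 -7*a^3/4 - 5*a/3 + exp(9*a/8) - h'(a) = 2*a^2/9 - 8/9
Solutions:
 h(a) = C1 - 7*a^4/16 - 2*a^3/27 - 5*a^2/6 + 8*a/9 + 8*exp(9*a/8)/9


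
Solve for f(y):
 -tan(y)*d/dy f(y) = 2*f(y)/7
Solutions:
 f(y) = C1/sin(y)^(2/7)


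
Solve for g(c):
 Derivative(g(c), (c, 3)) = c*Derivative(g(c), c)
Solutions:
 g(c) = C1 + Integral(C2*airyai(c) + C3*airybi(c), c)


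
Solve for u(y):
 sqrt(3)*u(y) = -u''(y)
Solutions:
 u(y) = C1*sin(3^(1/4)*y) + C2*cos(3^(1/4)*y)


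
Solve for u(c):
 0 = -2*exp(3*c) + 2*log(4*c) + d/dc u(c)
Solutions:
 u(c) = C1 - 2*c*log(c) + 2*c*(1 - 2*log(2)) + 2*exp(3*c)/3


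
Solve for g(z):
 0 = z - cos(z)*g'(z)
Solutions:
 g(z) = C1 + Integral(z/cos(z), z)


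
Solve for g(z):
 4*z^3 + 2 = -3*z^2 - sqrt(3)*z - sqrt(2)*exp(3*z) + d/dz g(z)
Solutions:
 g(z) = C1 + z^4 + z^3 + sqrt(3)*z^2/2 + 2*z + sqrt(2)*exp(3*z)/3


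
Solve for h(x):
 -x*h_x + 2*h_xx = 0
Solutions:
 h(x) = C1 + C2*erfi(x/2)


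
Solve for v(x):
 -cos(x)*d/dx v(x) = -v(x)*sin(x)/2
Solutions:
 v(x) = C1/sqrt(cos(x))


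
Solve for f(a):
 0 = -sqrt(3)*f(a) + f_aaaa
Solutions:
 f(a) = C1*exp(-3^(1/8)*a) + C2*exp(3^(1/8)*a) + C3*sin(3^(1/8)*a) + C4*cos(3^(1/8)*a)


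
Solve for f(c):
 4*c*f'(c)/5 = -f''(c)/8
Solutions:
 f(c) = C1 + C2*erf(4*sqrt(5)*c/5)


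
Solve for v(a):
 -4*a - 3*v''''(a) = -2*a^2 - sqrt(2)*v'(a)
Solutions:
 v(a) = C1 + C4*exp(2^(1/6)*3^(2/3)*a/3) - sqrt(2)*a^3/3 + sqrt(2)*a^2 + (C2*sin(6^(1/6)*a/2) + C3*cos(6^(1/6)*a/2))*exp(-2^(1/6)*3^(2/3)*a/6)


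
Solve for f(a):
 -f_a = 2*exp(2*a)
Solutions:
 f(a) = C1 - exp(2*a)


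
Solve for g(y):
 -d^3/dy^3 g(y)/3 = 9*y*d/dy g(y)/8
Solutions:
 g(y) = C1 + Integral(C2*airyai(-3*y/2) + C3*airybi(-3*y/2), y)


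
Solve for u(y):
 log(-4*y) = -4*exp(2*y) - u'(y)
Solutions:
 u(y) = C1 - y*log(-y) + y*(1 - 2*log(2)) - 2*exp(2*y)


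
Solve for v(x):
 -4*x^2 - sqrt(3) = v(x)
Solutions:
 v(x) = -4*x^2 - sqrt(3)


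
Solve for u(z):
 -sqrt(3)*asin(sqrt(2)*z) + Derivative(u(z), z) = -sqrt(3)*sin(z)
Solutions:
 u(z) = C1 + sqrt(3)*(z*asin(sqrt(2)*z) + sqrt(2)*sqrt(1 - 2*z^2)/2) + sqrt(3)*cos(z)


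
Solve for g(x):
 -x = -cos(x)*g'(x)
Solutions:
 g(x) = C1 + Integral(x/cos(x), x)


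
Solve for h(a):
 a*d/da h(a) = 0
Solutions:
 h(a) = C1


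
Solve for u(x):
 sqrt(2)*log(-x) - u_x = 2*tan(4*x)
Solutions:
 u(x) = C1 + sqrt(2)*x*(log(-x) - 1) + log(cos(4*x))/2


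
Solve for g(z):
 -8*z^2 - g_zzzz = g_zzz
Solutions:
 g(z) = C1 + C2*z + C3*z^2 + C4*exp(-z) - 2*z^5/15 + 2*z^4/3 - 8*z^3/3


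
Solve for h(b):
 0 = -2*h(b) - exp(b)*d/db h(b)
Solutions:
 h(b) = C1*exp(2*exp(-b))


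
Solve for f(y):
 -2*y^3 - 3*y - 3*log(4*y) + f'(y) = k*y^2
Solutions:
 f(y) = C1 + k*y^3/3 + y^4/2 + 3*y^2/2 + 3*y*log(y) - 3*y + y*log(64)


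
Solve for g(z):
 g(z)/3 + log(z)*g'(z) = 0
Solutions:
 g(z) = C1*exp(-li(z)/3)


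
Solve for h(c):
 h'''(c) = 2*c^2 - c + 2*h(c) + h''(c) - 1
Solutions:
 h(c) = C1*exp(c*(-(3*sqrt(87) + 28)^(1/3) - 1/(3*sqrt(87) + 28)^(1/3) + 2)/6)*sin(sqrt(3)*c*(-(3*sqrt(87) + 28)^(1/3) + (3*sqrt(87) + 28)^(-1/3))/6) + C2*exp(c*(-(3*sqrt(87) + 28)^(1/3) - 1/(3*sqrt(87) + 28)^(1/3) + 2)/6)*cos(sqrt(3)*c*(-(3*sqrt(87) + 28)^(1/3) + (3*sqrt(87) + 28)^(-1/3))/6) + C3*exp(c*((3*sqrt(87) + 28)^(-1/3) + 1 + (3*sqrt(87) + 28)^(1/3))/3) - c^2 + c/2 + 3/2


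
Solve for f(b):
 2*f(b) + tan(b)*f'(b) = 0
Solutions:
 f(b) = C1/sin(b)^2


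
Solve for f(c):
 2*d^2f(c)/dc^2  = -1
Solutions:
 f(c) = C1 + C2*c - c^2/4


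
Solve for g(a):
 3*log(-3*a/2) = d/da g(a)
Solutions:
 g(a) = C1 + 3*a*log(-a) + 3*a*(-1 - log(2) + log(3))


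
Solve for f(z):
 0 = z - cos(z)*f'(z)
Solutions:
 f(z) = C1 + Integral(z/cos(z), z)


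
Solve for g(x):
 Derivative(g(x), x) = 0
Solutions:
 g(x) = C1


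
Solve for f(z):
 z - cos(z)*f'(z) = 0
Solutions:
 f(z) = C1 + Integral(z/cos(z), z)


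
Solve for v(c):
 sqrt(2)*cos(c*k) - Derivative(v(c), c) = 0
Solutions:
 v(c) = C1 + sqrt(2)*sin(c*k)/k


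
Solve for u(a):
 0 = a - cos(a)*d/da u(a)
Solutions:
 u(a) = C1 + Integral(a/cos(a), a)


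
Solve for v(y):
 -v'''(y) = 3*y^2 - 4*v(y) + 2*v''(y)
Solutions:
 v(y) = C1*exp(-y*(2*2^(2/3)/(3*sqrt(57) + 23)^(1/3) + 4 + 2^(1/3)*(3*sqrt(57) + 23)^(1/3))/6)*sin(2^(1/3)*sqrt(3)*y*(-(3*sqrt(57) + 23)^(1/3) + 2*2^(1/3)/(3*sqrt(57) + 23)^(1/3))/6) + C2*exp(-y*(2*2^(2/3)/(3*sqrt(57) + 23)^(1/3) + 4 + 2^(1/3)*(3*sqrt(57) + 23)^(1/3))/6)*cos(2^(1/3)*sqrt(3)*y*(-(3*sqrt(57) + 23)^(1/3) + 2*2^(1/3)/(3*sqrt(57) + 23)^(1/3))/6) + C3*exp(y*(-2 + 2*2^(2/3)/(3*sqrt(57) + 23)^(1/3) + 2^(1/3)*(3*sqrt(57) + 23)^(1/3))/3) + 3*y^2/4 + 3/4


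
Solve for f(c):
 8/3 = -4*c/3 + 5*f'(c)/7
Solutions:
 f(c) = C1 + 14*c^2/15 + 56*c/15


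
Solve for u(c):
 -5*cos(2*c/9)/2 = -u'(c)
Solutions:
 u(c) = C1 + 45*sin(2*c/9)/4


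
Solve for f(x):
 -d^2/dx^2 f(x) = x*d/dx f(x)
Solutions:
 f(x) = C1 + C2*erf(sqrt(2)*x/2)


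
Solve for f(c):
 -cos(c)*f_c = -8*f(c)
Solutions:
 f(c) = C1*(sin(c)^4 + 4*sin(c)^3 + 6*sin(c)^2 + 4*sin(c) + 1)/(sin(c)^4 - 4*sin(c)^3 + 6*sin(c)^2 - 4*sin(c) + 1)


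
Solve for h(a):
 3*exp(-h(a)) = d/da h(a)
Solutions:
 h(a) = log(C1 + 3*a)


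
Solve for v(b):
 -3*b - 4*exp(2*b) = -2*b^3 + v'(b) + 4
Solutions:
 v(b) = C1 + b^4/2 - 3*b^2/2 - 4*b - 2*exp(2*b)


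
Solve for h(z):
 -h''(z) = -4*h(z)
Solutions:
 h(z) = C1*exp(-2*z) + C2*exp(2*z)


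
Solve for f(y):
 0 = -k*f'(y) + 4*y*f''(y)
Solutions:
 f(y) = C1 + y^(re(k)/4 + 1)*(C2*sin(log(y)*Abs(im(k))/4) + C3*cos(log(y)*im(k)/4))


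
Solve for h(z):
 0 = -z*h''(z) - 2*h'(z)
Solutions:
 h(z) = C1 + C2/z


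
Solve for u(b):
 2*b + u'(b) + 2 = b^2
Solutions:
 u(b) = C1 + b^3/3 - b^2 - 2*b


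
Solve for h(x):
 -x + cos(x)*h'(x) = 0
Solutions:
 h(x) = C1 + Integral(x/cos(x), x)


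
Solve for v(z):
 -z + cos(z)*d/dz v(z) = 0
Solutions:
 v(z) = C1 + Integral(z/cos(z), z)


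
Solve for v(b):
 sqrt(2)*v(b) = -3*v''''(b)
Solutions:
 v(b) = (C1*sin(2^(5/8)*3^(3/4)*b/6) + C2*cos(2^(5/8)*3^(3/4)*b/6))*exp(-2^(5/8)*3^(3/4)*b/6) + (C3*sin(2^(5/8)*3^(3/4)*b/6) + C4*cos(2^(5/8)*3^(3/4)*b/6))*exp(2^(5/8)*3^(3/4)*b/6)


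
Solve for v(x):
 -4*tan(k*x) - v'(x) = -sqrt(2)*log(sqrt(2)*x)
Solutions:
 v(x) = C1 + sqrt(2)*x*(log(x) - 1) + sqrt(2)*x*log(2)/2 - 4*Piecewise((-log(cos(k*x))/k, Ne(k, 0)), (0, True))


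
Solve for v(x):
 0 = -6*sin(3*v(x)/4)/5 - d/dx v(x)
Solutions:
 6*x/5 + 2*log(cos(3*v(x)/4) - 1)/3 - 2*log(cos(3*v(x)/4) + 1)/3 = C1


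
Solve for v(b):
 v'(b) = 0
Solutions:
 v(b) = C1


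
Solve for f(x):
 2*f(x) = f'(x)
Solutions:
 f(x) = C1*exp(2*x)


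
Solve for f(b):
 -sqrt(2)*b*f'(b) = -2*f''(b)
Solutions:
 f(b) = C1 + C2*erfi(2^(1/4)*b/2)


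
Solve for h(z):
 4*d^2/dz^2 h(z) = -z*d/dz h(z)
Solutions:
 h(z) = C1 + C2*erf(sqrt(2)*z/4)


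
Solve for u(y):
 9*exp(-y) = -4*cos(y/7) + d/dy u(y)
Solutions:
 u(y) = C1 + 28*sin(y/7) - 9*exp(-y)


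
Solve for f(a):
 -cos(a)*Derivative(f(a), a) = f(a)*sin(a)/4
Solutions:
 f(a) = C1*cos(a)^(1/4)


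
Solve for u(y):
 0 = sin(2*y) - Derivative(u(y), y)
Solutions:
 u(y) = C1 - cos(2*y)/2


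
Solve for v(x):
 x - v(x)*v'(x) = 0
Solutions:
 v(x) = -sqrt(C1 + x^2)
 v(x) = sqrt(C1 + x^2)


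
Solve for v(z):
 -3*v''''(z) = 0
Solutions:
 v(z) = C1 + C2*z + C3*z^2 + C4*z^3


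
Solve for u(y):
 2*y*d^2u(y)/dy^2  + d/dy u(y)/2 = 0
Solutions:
 u(y) = C1 + C2*y^(3/4)


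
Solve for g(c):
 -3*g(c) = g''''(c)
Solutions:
 g(c) = (C1*sin(sqrt(2)*3^(1/4)*c/2) + C2*cos(sqrt(2)*3^(1/4)*c/2))*exp(-sqrt(2)*3^(1/4)*c/2) + (C3*sin(sqrt(2)*3^(1/4)*c/2) + C4*cos(sqrt(2)*3^(1/4)*c/2))*exp(sqrt(2)*3^(1/4)*c/2)


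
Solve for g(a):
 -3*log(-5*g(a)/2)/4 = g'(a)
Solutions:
 4*Integral(1/(log(-_y) - log(2) + log(5)), (_y, g(a)))/3 = C1 - a


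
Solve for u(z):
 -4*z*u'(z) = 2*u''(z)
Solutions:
 u(z) = C1 + C2*erf(z)


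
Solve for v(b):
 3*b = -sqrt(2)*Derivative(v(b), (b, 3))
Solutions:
 v(b) = C1 + C2*b + C3*b^2 - sqrt(2)*b^4/16


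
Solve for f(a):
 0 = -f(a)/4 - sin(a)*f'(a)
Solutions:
 f(a) = C1*(cos(a) + 1)^(1/8)/(cos(a) - 1)^(1/8)


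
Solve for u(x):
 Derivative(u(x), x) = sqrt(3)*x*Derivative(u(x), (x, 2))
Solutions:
 u(x) = C1 + C2*x^(sqrt(3)/3 + 1)


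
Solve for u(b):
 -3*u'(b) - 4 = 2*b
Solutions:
 u(b) = C1 - b^2/3 - 4*b/3


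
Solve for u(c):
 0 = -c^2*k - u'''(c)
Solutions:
 u(c) = C1 + C2*c + C3*c^2 - c^5*k/60


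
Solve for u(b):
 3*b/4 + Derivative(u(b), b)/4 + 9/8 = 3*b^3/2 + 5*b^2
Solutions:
 u(b) = C1 + 3*b^4/2 + 20*b^3/3 - 3*b^2/2 - 9*b/2


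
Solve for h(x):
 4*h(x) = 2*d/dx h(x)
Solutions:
 h(x) = C1*exp(2*x)


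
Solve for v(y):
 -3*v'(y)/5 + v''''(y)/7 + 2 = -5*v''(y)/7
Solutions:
 v(y) = C1 + C2*exp(-y*(-50*90^(1/3)/(189 + sqrt(73221))^(1/3) + 300^(1/3)*(189 + sqrt(73221))^(1/3))/60)*sin(10^(1/3)*3^(1/6)*y*(150/(189 + sqrt(73221))^(1/3) + 10^(1/3)*3^(2/3)*(189 + sqrt(73221))^(1/3))/60) + C3*exp(-y*(-50*90^(1/3)/(189 + sqrt(73221))^(1/3) + 300^(1/3)*(189 + sqrt(73221))^(1/3))/60)*cos(10^(1/3)*3^(1/6)*y*(150/(189 + sqrt(73221))^(1/3) + 10^(1/3)*3^(2/3)*(189 + sqrt(73221))^(1/3))/60) + C4*exp(y*(-50*90^(1/3)/(189 + sqrt(73221))^(1/3) + 300^(1/3)*(189 + sqrt(73221))^(1/3))/30) + 10*y/3


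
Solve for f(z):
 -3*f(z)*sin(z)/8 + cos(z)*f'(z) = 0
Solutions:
 f(z) = C1/cos(z)^(3/8)


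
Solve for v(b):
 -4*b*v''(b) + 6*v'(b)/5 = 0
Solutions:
 v(b) = C1 + C2*b^(13/10)


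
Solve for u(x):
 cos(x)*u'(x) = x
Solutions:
 u(x) = C1 + Integral(x/cos(x), x)


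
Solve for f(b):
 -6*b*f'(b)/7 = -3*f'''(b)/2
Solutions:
 f(b) = C1 + Integral(C2*airyai(14^(2/3)*b/7) + C3*airybi(14^(2/3)*b/7), b)


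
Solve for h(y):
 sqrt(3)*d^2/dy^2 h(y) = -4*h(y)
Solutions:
 h(y) = C1*sin(2*3^(3/4)*y/3) + C2*cos(2*3^(3/4)*y/3)


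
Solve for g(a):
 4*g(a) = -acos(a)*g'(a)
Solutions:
 g(a) = C1*exp(-4*Integral(1/acos(a), a))


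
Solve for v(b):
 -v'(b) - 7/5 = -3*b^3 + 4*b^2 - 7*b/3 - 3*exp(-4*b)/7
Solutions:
 v(b) = C1 + 3*b^4/4 - 4*b^3/3 + 7*b^2/6 - 7*b/5 - 3*exp(-4*b)/28


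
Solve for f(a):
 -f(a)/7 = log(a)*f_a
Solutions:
 f(a) = C1*exp(-li(a)/7)


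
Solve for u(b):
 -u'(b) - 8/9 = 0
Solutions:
 u(b) = C1 - 8*b/9


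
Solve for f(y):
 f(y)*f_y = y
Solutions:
 f(y) = -sqrt(C1 + y^2)
 f(y) = sqrt(C1 + y^2)


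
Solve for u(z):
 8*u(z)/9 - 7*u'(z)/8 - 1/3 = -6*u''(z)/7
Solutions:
 u(z) = (C1*sin(sqrt(64407)*z/288) + C2*cos(sqrt(64407)*z/288))*exp(49*z/96) + 3/8


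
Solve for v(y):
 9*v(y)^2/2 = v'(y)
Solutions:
 v(y) = -2/(C1 + 9*y)


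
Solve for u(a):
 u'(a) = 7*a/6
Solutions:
 u(a) = C1 + 7*a^2/12


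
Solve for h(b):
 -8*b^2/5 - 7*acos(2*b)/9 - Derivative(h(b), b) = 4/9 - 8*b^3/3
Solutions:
 h(b) = C1 + 2*b^4/3 - 8*b^3/15 - 7*b*acos(2*b)/9 - 4*b/9 + 7*sqrt(1 - 4*b^2)/18


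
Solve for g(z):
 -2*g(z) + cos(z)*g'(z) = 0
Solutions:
 g(z) = C1*(sin(z) + 1)/(sin(z) - 1)


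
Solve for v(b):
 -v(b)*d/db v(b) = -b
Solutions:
 v(b) = -sqrt(C1 + b^2)
 v(b) = sqrt(C1 + b^2)


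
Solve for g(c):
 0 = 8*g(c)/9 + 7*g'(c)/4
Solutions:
 g(c) = C1*exp(-32*c/63)


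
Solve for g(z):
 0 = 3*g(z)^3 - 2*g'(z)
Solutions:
 g(z) = -sqrt(-1/(C1 + 3*z))
 g(z) = sqrt(-1/(C1 + 3*z))


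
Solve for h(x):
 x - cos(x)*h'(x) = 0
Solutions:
 h(x) = C1 + Integral(x/cos(x), x)


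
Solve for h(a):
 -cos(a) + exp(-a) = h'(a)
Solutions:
 h(a) = C1 - sin(a) - exp(-a)


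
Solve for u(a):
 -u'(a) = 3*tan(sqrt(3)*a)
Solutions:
 u(a) = C1 + sqrt(3)*log(cos(sqrt(3)*a))


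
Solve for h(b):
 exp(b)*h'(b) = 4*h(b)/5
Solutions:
 h(b) = C1*exp(-4*exp(-b)/5)


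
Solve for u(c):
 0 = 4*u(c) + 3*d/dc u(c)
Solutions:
 u(c) = C1*exp(-4*c/3)


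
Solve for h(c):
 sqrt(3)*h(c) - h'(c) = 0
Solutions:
 h(c) = C1*exp(sqrt(3)*c)


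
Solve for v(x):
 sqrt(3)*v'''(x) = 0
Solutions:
 v(x) = C1 + C2*x + C3*x^2


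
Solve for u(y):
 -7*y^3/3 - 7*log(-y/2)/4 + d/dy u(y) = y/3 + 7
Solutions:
 u(y) = C1 + 7*y^4/12 + y^2/6 + 7*y*log(-y)/4 + 7*y*(3 - log(2))/4


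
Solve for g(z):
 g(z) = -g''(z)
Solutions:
 g(z) = C1*sin(z) + C2*cos(z)


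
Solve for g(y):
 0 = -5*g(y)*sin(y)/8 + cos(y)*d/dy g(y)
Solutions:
 g(y) = C1/cos(y)^(5/8)


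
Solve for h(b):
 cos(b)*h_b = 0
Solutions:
 h(b) = C1


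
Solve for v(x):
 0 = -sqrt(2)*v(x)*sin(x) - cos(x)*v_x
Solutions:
 v(x) = C1*cos(x)^(sqrt(2))


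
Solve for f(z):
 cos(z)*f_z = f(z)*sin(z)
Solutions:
 f(z) = C1/cos(z)


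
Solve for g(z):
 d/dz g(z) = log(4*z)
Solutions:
 g(z) = C1 + z*log(z) - z + z*log(4)


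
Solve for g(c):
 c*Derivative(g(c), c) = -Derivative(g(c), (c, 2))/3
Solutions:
 g(c) = C1 + C2*erf(sqrt(6)*c/2)


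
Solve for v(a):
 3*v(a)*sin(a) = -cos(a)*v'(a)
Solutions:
 v(a) = C1*cos(a)^3


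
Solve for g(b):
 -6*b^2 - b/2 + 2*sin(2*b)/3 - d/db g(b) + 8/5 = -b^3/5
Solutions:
 g(b) = C1 + b^4/20 - 2*b^3 - b^2/4 + 8*b/5 - cos(2*b)/3


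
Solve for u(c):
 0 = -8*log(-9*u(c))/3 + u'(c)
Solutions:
 -3*Integral(1/(log(-_y) + 2*log(3)), (_y, u(c)))/8 = C1 - c


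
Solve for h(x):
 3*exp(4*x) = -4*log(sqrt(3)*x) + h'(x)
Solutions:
 h(x) = C1 + 4*x*log(x) + 2*x*(-2 + log(3)) + 3*exp(4*x)/4


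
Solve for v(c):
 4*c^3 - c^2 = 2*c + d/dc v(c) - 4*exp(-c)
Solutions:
 v(c) = C1 + c^4 - c^3/3 - c^2 - 4*exp(-c)


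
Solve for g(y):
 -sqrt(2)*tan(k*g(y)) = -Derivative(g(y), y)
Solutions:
 g(y) = Piecewise((-asin(exp(C1*k + sqrt(2)*k*y))/k + pi/k, Ne(k, 0)), (nan, True))
 g(y) = Piecewise((asin(exp(C1*k + sqrt(2)*k*y))/k, Ne(k, 0)), (nan, True))


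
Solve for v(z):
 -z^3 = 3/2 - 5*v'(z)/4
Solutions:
 v(z) = C1 + z^4/5 + 6*z/5


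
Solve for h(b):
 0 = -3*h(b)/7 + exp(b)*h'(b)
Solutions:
 h(b) = C1*exp(-3*exp(-b)/7)


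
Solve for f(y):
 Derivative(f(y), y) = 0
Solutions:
 f(y) = C1


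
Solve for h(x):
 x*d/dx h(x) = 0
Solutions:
 h(x) = C1


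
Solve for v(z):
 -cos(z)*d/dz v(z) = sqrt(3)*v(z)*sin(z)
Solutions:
 v(z) = C1*cos(z)^(sqrt(3))


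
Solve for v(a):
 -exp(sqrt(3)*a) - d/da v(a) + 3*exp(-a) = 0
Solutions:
 v(a) = C1 - sqrt(3)*exp(sqrt(3)*a)/3 - 3*exp(-a)


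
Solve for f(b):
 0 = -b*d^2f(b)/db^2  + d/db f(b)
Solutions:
 f(b) = C1 + C2*b^2


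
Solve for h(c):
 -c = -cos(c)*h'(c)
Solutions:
 h(c) = C1 + Integral(c/cos(c), c)


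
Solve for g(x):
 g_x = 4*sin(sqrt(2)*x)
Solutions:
 g(x) = C1 - 2*sqrt(2)*cos(sqrt(2)*x)


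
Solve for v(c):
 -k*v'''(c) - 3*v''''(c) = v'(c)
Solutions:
 v(c) = C1 + C2*exp(-c*(2*2^(1/3)*k^2/(2*k^3 + sqrt(-4*k^6 + (2*k^3 + 243)^2) + 243)^(1/3) + 2*k + 2^(2/3)*(2*k^3 + sqrt(-4*k^6 + (2*k^3 + 243)^2) + 243)^(1/3))/18) + C3*exp(c*(-8*2^(1/3)*k^2/((-1 + sqrt(3)*I)*(2*k^3 + sqrt(-4*k^6 + (2*k^3 + 243)^2) + 243)^(1/3)) - 4*k + 2^(2/3)*(2*k^3 + sqrt(-4*k^6 + (2*k^3 + 243)^2) + 243)^(1/3) - 2^(2/3)*sqrt(3)*I*(2*k^3 + sqrt(-4*k^6 + (2*k^3 + 243)^2) + 243)^(1/3))/36) + C4*exp(c*(8*2^(1/3)*k^2/((1 + sqrt(3)*I)*(2*k^3 + sqrt(-4*k^6 + (2*k^3 + 243)^2) + 243)^(1/3)) - 4*k + 2^(2/3)*(2*k^3 + sqrt(-4*k^6 + (2*k^3 + 243)^2) + 243)^(1/3) + 2^(2/3)*sqrt(3)*I*(2*k^3 + sqrt(-4*k^6 + (2*k^3 + 243)^2) + 243)^(1/3))/36)


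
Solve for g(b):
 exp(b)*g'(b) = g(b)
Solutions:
 g(b) = C1*exp(-exp(-b))


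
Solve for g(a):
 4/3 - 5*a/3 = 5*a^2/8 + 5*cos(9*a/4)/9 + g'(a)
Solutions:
 g(a) = C1 - 5*a^3/24 - 5*a^2/6 + 4*a/3 - 20*sin(9*a/4)/81
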